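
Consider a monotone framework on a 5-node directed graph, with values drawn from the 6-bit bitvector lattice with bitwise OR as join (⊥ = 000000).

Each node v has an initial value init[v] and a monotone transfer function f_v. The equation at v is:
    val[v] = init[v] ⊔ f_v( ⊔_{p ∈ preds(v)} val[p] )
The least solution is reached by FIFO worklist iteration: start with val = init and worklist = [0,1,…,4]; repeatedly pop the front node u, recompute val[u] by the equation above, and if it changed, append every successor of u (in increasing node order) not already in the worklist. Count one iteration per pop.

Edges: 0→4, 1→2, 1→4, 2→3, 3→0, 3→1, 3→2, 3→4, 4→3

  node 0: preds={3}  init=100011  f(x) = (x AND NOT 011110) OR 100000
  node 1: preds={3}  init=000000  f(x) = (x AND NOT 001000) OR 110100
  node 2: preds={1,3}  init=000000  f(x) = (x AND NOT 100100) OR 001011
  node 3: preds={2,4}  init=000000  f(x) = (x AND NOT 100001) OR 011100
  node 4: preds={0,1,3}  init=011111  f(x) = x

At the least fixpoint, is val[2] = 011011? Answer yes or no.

yes

Iteration log — 10 steps:
  step 1. node 0  ⊔preds=000000  new=100011  stable
  step 2. node 1  ⊔preds=000000  new=110100  old=000000  +wl: 
  step 3. node 2  ⊔preds=110100  new=011011  old=000000  +wl: 
  step 4. node 3  ⊔preds=011111  new=011110  old=000000  +wl: 0,1,2
  step 5. node 4  ⊔preds=111111  new=111111  old=011111  +wl: 3
  step 6. node 0  ⊔preds=011110  new=100011  stable
  step 7. node 1  ⊔preds=011110  new=110110  old=110100  +wl: 4
  step 8. node 2  ⊔preds=111110  new=011011  stable
  step 9. node 3  ⊔preds=111111  new=011110  stable
  step 10. node 4  ⊔preds=111111  new=111111  stable

Least fixpoint reached:
  node 0: 100011
  node 1: 110110
  node 2: 011011
  node 3: 011110
  node 4: 111111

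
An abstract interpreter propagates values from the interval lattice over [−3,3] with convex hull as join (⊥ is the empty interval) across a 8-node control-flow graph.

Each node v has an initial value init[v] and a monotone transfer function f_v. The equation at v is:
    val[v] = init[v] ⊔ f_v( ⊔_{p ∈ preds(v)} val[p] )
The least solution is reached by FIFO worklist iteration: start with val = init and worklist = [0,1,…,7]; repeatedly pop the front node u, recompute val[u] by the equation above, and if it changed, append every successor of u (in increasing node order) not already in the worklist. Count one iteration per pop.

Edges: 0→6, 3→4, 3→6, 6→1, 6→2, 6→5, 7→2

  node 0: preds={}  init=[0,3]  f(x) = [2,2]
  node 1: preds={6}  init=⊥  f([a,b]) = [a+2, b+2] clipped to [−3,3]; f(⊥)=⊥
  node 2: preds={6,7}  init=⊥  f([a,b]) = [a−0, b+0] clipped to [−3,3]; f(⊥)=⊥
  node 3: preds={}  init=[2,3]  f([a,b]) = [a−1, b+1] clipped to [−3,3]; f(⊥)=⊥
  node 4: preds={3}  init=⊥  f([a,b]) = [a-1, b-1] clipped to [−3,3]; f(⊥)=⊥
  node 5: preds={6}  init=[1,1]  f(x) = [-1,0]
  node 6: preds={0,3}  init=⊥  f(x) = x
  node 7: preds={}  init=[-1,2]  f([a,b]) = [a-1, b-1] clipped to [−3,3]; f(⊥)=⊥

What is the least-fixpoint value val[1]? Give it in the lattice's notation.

Trace (11 dequeues):
  [1] u=0 | in ⊥ | out [0,3] | ==
  [2] u=1 | in ⊥ | out ⊥ | ==
  [3] u=2 | in [-1,2] | out [-1,2] | prev ⊥ | push {}
  [4] u=3 | in ⊥ | out [2,3] | ==
  [5] u=4 | in [2,3] | out [1,2] | prev ⊥ | push {}
  [6] u=5 | in ⊥ | out [-1,1] | prev [1,1] | push {}
  [7] u=6 | in [0,3] | out [0,3] | prev ⊥ | push {1,2,5}
  [8] u=7 | in ⊥ | out [-1,2] | ==
  [9] u=1 | in [0,3] | out [2,3] | prev ⊥ | push {}
  [10] u=2 | in [-1,3] | out [-1,3] | prev [-1,2] | push {}
  [11] u=5 | in [0,3] | out [-1,1] | ==

Converged values:
  [0] [0,3]
  [1] [2,3]
  [2] [-1,3]
  [3] [2,3]
  [4] [1,2]
  [5] [-1,1]
  [6] [0,3]
  [7] [-1,2]

[2,3]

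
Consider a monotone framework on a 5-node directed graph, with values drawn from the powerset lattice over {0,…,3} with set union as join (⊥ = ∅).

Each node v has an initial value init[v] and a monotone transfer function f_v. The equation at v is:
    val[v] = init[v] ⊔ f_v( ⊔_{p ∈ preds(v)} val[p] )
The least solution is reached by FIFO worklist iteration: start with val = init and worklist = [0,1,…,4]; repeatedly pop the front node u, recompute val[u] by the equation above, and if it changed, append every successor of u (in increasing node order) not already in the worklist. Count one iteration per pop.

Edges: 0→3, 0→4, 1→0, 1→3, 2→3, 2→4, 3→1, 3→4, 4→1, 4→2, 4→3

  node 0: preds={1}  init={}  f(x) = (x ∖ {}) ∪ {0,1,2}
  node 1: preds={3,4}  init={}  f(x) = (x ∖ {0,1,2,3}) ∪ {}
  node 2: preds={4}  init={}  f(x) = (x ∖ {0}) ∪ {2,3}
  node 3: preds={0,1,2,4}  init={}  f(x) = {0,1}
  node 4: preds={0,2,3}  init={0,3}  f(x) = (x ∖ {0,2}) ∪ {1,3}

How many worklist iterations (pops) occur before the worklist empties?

Worklist (9 pops):
  #1 pop 0: in={} → {0,1,2} (was {}); enqueue []
  #2 pop 1: in={0,3} → {} (no change)
  #3 pop 2: in={0,3} → {2,3} (was {}); enqueue []
  #4 pop 3: in={0,1,2,3} → {0,1} (was {}); enqueue [1]
  #5 pop 4: in={0,1,2,3} → {0,1,3} (was {0,3}); enqueue [2,3]
  #6 pop 1: in={0,1,3} → {} (no change)
  #7 pop 2: in={0,1,3} → {1,2,3} (was {2,3}); enqueue [4]
  #8 pop 3: in={0,1,2,3} → {0,1} (no change)
  #9 pop 4: in={0,1,2,3} → {0,1,3} (no change)

Fixpoint:
  val[0] = {0,1,2}
  val[1] = {}
  val[2] = {1,2,3}
  val[3] = {0,1}
  val[4] = {0,1,3}

9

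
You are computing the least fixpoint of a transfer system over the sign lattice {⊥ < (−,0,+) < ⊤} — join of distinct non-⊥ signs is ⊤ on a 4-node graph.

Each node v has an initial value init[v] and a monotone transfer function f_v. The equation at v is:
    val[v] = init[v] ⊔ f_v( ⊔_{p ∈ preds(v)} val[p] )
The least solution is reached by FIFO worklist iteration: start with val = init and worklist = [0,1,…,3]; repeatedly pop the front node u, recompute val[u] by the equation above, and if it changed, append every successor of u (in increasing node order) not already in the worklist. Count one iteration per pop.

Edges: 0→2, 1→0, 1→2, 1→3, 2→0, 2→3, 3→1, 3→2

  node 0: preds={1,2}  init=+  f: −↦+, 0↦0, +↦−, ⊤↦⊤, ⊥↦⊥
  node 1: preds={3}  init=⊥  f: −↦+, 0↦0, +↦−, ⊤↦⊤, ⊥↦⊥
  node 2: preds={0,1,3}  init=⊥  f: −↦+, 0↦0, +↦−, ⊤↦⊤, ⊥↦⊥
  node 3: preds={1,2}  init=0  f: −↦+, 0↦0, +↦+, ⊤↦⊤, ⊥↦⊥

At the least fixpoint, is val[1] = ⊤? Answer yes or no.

yes

Worklist (9 pops):
  #1 pop 0: in=⊥ → + (no change)
  #2 pop 1: in=0 → 0 (was ⊥); enqueue [0]
  #3 pop 2: in=⊤ → ⊤ (was ⊥); enqueue []
  #4 pop 3: in=⊤ → ⊤ (was 0); enqueue [1,2]
  #5 pop 0: in=⊤ → ⊤ (was +); enqueue []
  #6 pop 1: in=⊤ → ⊤ (was 0); enqueue [0,3]
  #7 pop 2: in=⊤ → ⊤ (no change)
  #8 pop 0: in=⊤ → ⊤ (no change)
  #9 pop 3: in=⊤ → ⊤ (no change)

Fixpoint:
  val[0] = ⊤
  val[1] = ⊤
  val[2] = ⊤
  val[3] = ⊤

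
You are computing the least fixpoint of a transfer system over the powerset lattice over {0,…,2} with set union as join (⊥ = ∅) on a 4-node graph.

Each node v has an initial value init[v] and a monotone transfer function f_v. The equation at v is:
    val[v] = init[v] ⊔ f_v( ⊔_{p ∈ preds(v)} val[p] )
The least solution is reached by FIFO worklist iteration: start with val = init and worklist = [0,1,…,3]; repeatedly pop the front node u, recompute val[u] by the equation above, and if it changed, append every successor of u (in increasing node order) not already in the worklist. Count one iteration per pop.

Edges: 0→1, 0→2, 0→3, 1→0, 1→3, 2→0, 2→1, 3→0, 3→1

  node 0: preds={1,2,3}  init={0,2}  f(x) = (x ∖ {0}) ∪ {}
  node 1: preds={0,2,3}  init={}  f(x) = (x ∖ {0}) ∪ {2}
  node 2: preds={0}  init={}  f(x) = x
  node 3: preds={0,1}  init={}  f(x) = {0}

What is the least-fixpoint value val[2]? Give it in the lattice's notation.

{0,2}

Worklist (6 pops):
  #1 pop 0: in={} → {0,2} (no change)
  #2 pop 1: in={0,2} → {2} (was {}); enqueue [0]
  #3 pop 2: in={0,2} → {0,2} (was {}); enqueue [1]
  #4 pop 3: in={0,2} → {0} (was {}); enqueue []
  #5 pop 0: in={0,2} → {0,2} (no change)
  #6 pop 1: in={0,2} → {2} (no change)

Fixpoint:
  val[0] = {0,2}
  val[1] = {2}
  val[2] = {0,2}
  val[3] = {0}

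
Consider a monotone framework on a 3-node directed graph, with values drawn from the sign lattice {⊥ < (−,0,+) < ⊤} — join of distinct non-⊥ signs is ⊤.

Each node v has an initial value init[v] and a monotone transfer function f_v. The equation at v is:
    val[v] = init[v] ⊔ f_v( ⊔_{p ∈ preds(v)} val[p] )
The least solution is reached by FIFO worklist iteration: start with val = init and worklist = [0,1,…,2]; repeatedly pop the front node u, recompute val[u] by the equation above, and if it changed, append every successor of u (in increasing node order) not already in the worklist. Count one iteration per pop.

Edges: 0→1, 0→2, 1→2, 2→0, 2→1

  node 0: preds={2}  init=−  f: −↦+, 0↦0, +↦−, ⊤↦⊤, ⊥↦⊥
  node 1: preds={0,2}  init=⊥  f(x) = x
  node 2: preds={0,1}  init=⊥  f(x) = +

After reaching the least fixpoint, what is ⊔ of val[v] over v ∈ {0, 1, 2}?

Trace (6 dequeues):
  [1] u=0 | in ⊥ | out − | ==
  [2] u=1 | in − | out − | prev ⊥ | push {}
  [3] u=2 | in − | out + | prev ⊥ | push {0,1}
  [4] u=0 | in + | out − | ==
  [5] u=1 | in ⊤ | out ⊤ | prev − | push {2}
  [6] u=2 | in ⊤ | out + | ==

Converged values:
  [0] −
  [1] ⊤
  [2] +

⊤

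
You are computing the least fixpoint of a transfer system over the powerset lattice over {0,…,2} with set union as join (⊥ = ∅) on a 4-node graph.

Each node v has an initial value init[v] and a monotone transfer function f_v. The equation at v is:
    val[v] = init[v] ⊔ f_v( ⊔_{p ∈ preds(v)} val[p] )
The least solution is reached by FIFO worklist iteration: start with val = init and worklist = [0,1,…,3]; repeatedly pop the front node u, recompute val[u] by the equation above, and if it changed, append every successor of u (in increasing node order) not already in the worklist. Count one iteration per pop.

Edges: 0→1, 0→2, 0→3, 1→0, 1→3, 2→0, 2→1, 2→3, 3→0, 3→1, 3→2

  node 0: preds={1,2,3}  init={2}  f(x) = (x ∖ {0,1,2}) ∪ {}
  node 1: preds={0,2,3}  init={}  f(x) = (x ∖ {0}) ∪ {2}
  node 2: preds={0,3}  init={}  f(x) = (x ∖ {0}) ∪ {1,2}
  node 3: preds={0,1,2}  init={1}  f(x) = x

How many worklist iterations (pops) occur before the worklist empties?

Iteration log — 7 steps:
  step 1. node 0  ⊔preds={1}  new={2}  stable
  step 2. node 1  ⊔preds={1,2}  new={1,2}  old={}  +wl: 0
  step 3. node 2  ⊔preds={1,2}  new={1,2}  old={}  +wl: 1
  step 4. node 3  ⊔preds={1,2}  new={1,2}  old={1}  +wl: 2
  step 5. node 0  ⊔preds={1,2}  new={2}  stable
  step 6. node 1  ⊔preds={1,2}  new={1,2}  stable
  step 7. node 2  ⊔preds={1,2}  new={1,2}  stable

Least fixpoint reached:
  node 0: {2}
  node 1: {1,2}
  node 2: {1,2}
  node 3: {1,2}

7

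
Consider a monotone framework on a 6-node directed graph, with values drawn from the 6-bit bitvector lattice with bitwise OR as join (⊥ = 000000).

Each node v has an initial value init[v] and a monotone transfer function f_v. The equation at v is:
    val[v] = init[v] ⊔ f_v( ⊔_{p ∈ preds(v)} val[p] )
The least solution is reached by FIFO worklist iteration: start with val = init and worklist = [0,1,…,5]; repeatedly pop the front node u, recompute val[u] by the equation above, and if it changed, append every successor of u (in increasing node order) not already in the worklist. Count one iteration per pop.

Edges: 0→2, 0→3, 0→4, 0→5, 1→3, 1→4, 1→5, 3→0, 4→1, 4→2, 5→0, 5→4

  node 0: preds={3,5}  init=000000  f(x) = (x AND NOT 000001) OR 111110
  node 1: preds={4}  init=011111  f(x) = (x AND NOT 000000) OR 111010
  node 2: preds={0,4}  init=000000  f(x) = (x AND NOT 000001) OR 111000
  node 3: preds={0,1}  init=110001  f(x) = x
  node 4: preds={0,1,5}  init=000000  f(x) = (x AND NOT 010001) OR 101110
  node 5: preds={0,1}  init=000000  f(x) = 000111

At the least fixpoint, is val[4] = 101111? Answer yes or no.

no

Iteration log — 10 steps:
  step 1. node 0  ⊔preds=110001  new=111110  old=000000  +wl: 
  step 2. node 1  ⊔preds=000000  new=111111  old=011111  +wl: 
  step 3. node 2  ⊔preds=111110  new=111110  old=000000  +wl: 
  step 4. node 3  ⊔preds=111111  new=111111  old=110001  +wl: 0
  step 5. node 4  ⊔preds=111111  new=101110  old=000000  +wl: 1,2
  step 6. node 5  ⊔preds=111111  new=000111  old=000000  +wl: 4
  step 7. node 0  ⊔preds=111111  new=111110  stable
  step 8. node 1  ⊔preds=101110  new=111111  stable
  step 9. node 2  ⊔preds=111110  new=111110  stable
  step 10. node 4  ⊔preds=111111  new=101110  stable

Least fixpoint reached:
  node 0: 111110
  node 1: 111111
  node 2: 111110
  node 3: 111111
  node 4: 101110
  node 5: 000111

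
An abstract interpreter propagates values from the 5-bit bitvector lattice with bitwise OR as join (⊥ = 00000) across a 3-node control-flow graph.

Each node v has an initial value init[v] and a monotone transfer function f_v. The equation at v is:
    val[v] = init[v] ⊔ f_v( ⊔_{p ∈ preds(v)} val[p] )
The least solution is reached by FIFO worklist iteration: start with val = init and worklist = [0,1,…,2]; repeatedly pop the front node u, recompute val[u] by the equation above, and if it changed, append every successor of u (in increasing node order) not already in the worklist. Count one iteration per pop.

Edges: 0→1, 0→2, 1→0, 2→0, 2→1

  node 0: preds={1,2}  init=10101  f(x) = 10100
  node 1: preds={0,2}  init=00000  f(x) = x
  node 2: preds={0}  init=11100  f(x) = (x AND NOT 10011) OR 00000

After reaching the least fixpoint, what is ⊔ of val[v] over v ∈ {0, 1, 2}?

Worklist (4 pops):
  #1 pop 0: in=11100 → 10101 (no change)
  #2 pop 1: in=11101 → 11101 (was 00000); enqueue [0]
  #3 pop 2: in=10101 → 11100 (no change)
  #4 pop 0: in=11101 → 10101 (no change)

Fixpoint:
  val[0] = 10101
  val[1] = 11101
  val[2] = 11100

11101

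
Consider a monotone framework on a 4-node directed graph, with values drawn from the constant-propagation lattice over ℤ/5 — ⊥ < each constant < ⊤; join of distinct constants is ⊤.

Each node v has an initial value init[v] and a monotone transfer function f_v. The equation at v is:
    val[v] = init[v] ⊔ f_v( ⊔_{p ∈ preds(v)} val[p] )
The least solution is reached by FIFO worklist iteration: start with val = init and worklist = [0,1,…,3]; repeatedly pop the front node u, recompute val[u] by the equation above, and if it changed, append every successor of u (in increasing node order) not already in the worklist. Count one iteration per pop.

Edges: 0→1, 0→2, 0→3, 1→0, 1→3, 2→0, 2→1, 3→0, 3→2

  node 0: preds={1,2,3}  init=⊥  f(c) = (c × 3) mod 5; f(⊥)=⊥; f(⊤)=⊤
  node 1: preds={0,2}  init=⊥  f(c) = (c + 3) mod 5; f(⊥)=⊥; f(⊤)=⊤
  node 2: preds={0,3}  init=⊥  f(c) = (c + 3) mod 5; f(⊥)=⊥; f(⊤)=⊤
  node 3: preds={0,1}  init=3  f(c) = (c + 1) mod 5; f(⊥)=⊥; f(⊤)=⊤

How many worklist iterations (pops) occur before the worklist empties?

9

Iteration log — 9 steps:
  step 1. node 0  ⊔preds=3  new=4  old=⊥  +wl: 
  step 2. node 1  ⊔preds=4  new=2  old=⊥  +wl: 0
  step 3. node 2  ⊔preds=⊤  new=⊤  old=⊥  +wl: 1
  step 4. node 3  ⊔preds=⊤  new=⊤  old=3  +wl: 2
  step 5. node 0  ⊔preds=⊤  new=⊤  old=4  +wl: 3
  step 6. node 1  ⊔preds=⊤  new=⊤  old=2  +wl: 0
  step 7. node 2  ⊔preds=⊤  new=⊤  stable
  step 8. node 3  ⊔preds=⊤  new=⊤  stable
  step 9. node 0  ⊔preds=⊤  new=⊤  stable

Least fixpoint reached:
  node 0: ⊤
  node 1: ⊤
  node 2: ⊤
  node 3: ⊤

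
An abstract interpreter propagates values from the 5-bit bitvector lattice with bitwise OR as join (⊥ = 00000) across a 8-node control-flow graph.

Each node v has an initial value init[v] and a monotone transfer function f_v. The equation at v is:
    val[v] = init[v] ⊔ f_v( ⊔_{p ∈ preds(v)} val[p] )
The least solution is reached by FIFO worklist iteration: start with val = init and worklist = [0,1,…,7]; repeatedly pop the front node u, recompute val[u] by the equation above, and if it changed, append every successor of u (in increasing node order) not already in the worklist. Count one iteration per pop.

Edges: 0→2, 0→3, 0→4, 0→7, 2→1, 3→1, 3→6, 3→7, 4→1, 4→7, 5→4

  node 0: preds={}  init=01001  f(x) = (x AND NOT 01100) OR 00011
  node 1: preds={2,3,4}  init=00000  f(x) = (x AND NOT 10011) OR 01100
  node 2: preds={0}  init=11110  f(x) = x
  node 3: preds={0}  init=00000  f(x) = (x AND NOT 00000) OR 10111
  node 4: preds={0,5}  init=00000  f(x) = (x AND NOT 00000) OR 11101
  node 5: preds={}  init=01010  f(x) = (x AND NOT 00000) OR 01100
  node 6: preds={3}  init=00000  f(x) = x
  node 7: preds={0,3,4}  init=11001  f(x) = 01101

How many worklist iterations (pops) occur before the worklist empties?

Iteration log — 10 steps:
  step 1. node 0  ⊔preds=00000  new=01011  old=01001  +wl: 
  step 2. node 1  ⊔preds=11110  new=01100  old=00000  +wl: 
  step 3. node 2  ⊔preds=01011  new=11111  old=11110  +wl: 1
  step 4. node 3  ⊔preds=01011  new=11111  old=00000  +wl: 
  step 5. node 4  ⊔preds=01011  new=11111  old=00000  +wl: 
  step 6. node 5  ⊔preds=00000  new=01110  old=01010  +wl: 4
  step 7. node 6  ⊔preds=11111  new=11111  old=00000  +wl: 
  step 8. node 7  ⊔preds=11111  new=11101  old=11001  +wl: 
  step 9. node 1  ⊔preds=11111  new=01100  stable
  step 10. node 4  ⊔preds=01111  new=11111  stable

Least fixpoint reached:
  node 0: 01011
  node 1: 01100
  node 2: 11111
  node 3: 11111
  node 4: 11111
  node 5: 01110
  node 6: 11111
  node 7: 11101

10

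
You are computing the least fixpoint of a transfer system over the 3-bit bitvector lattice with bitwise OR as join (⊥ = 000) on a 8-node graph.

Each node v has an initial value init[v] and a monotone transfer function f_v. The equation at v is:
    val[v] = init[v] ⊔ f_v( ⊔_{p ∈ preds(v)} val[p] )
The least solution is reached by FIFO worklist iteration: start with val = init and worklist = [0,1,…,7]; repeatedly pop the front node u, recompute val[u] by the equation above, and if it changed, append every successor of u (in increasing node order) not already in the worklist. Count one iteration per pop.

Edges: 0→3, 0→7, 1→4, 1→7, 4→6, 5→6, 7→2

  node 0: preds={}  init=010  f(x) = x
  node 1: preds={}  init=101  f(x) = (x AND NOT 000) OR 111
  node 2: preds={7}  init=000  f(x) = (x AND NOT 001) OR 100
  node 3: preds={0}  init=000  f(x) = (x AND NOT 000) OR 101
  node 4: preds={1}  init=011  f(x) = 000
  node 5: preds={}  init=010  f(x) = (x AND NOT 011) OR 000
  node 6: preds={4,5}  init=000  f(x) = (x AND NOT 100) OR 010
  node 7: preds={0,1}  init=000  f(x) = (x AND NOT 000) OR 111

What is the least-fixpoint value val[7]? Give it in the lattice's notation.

111

Worklist (9 pops):
  #1 pop 0: in=000 → 010 (no change)
  #2 pop 1: in=000 → 111 (was 101); enqueue []
  #3 pop 2: in=000 → 100 (was 000); enqueue []
  #4 pop 3: in=010 → 111 (was 000); enqueue []
  #5 pop 4: in=111 → 011 (no change)
  #6 pop 5: in=000 → 010 (no change)
  #7 pop 6: in=011 → 011 (was 000); enqueue []
  #8 pop 7: in=111 → 111 (was 000); enqueue [2]
  #9 pop 2: in=111 → 110 (was 100); enqueue []

Fixpoint:
  val[0] = 010
  val[1] = 111
  val[2] = 110
  val[3] = 111
  val[4] = 011
  val[5] = 010
  val[6] = 011
  val[7] = 111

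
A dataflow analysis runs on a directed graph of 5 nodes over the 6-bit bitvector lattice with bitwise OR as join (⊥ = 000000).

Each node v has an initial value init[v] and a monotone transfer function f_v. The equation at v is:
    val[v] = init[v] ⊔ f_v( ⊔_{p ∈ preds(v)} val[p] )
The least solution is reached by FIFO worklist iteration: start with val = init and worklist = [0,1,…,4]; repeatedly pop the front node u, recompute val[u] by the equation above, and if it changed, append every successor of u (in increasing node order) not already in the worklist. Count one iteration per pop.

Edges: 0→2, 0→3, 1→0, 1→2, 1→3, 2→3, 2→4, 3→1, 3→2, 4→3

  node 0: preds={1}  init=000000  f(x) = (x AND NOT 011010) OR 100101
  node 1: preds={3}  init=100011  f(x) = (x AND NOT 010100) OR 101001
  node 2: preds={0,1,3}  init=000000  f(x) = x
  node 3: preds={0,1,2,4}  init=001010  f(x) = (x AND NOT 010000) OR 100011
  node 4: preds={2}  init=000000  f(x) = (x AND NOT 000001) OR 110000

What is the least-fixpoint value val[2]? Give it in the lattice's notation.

Iteration log — 9 steps:
  step 1. node 0  ⊔preds=100011  new=100101  old=000000  +wl: 
  step 2. node 1  ⊔preds=001010  new=101011  old=100011  +wl: 0
  step 3. node 2  ⊔preds=101111  new=101111  old=000000  +wl: 
  step 4. node 3  ⊔preds=101111  new=101111  old=001010  +wl: 1,2
  step 5. node 4  ⊔preds=101111  new=111110  old=000000  +wl: 3
  step 6. node 0  ⊔preds=101011  new=100101  stable
  step 7. node 1  ⊔preds=101111  new=101011  stable
  step 8. node 2  ⊔preds=101111  new=101111  stable
  step 9. node 3  ⊔preds=111111  new=101111  stable

Least fixpoint reached:
  node 0: 100101
  node 1: 101011
  node 2: 101111
  node 3: 101111
  node 4: 111110

101111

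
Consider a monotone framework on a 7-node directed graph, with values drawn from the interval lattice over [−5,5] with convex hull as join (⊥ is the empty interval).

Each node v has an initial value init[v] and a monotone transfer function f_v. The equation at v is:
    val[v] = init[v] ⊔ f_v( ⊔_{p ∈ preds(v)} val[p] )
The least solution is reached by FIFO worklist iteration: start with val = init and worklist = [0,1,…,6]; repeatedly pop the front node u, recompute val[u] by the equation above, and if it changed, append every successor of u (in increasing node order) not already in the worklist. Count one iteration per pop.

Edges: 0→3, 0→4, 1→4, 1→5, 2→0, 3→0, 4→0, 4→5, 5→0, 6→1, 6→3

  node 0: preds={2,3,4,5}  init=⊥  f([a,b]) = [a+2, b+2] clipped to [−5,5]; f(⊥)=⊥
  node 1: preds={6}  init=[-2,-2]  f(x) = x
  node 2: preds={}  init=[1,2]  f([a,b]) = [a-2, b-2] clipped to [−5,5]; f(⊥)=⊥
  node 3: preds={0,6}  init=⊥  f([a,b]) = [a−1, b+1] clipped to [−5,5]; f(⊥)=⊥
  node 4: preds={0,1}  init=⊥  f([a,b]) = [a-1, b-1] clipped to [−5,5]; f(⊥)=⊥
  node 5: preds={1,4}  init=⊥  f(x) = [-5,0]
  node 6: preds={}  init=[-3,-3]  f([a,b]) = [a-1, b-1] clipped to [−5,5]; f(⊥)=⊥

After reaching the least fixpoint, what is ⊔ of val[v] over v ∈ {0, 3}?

[-4,5]

Iteration log — 12 steps:
  step 1. node 0  ⊔preds=[1,2]  new=[3,4]  old=⊥  +wl: 
  step 2. node 1  ⊔preds=[-3,-3]  new=[-3,-2]  old=[-2,-2]  +wl: 
  step 3. node 2  ⊔preds=⊥  new=[1,2]  stable
  step 4. node 3  ⊔preds=[-3,4]  new=[-4,5]  old=⊥  +wl: 0
  step 5. node 4  ⊔preds=[-3,4]  new=[-4,3]  old=⊥  +wl: 
  step 6. node 5  ⊔preds=[-4,3]  new=[-5,0]  old=⊥  +wl: 
  step 7. node 6  ⊔preds=⊥  new=[-3,-3]  stable
  step 8. node 0  ⊔preds=[-5,5]  new=[-3,5]  old=[3,4]  +wl: 3,4
  step 9. node 3  ⊔preds=[-3,5]  new=[-4,5]  stable
  step 10. node 4  ⊔preds=[-3,5]  new=[-4,4]  old=[-4,3]  +wl: 0,5
  step 11. node 0  ⊔preds=[-5,5]  new=[-3,5]  stable
  step 12. node 5  ⊔preds=[-4,4]  new=[-5,0]  stable

Least fixpoint reached:
  node 0: [-3,5]
  node 1: [-3,-2]
  node 2: [1,2]
  node 3: [-4,5]
  node 4: [-4,4]
  node 5: [-5,0]
  node 6: [-3,-3]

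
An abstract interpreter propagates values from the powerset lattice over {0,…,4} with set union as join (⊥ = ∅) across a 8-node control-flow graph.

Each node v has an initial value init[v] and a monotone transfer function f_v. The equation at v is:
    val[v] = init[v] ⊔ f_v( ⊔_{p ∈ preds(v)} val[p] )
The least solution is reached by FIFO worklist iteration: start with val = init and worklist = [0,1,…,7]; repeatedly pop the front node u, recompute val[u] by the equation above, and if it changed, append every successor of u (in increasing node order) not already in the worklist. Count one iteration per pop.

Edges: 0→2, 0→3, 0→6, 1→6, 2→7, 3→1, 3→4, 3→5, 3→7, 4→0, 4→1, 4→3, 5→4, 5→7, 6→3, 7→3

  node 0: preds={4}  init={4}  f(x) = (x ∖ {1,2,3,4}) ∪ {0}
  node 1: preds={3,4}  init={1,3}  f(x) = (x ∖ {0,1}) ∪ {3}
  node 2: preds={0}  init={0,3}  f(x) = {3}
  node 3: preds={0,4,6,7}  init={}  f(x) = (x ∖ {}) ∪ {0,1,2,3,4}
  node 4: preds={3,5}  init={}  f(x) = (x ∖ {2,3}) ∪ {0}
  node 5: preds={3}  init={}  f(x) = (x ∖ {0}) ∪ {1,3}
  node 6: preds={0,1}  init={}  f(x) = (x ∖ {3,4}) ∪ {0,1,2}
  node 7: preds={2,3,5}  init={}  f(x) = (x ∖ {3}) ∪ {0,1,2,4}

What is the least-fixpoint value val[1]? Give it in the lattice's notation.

Worklist (13 pops):
  #1 pop 0: in={} → {0,4} (was {4}); enqueue []
  #2 pop 1: in={} → {1,3} (no change)
  #3 pop 2: in={0,4} → {0,3} (no change)
  #4 pop 3: in={0,4} → {0,1,2,3,4} (was {}); enqueue [1]
  #5 pop 4: in={0,1,2,3,4} → {0,1,4} (was {}); enqueue [0,3]
  #6 pop 5: in={0,1,2,3,4} → {1,2,3,4} (was {}); enqueue [4]
  #7 pop 6: in={0,1,3,4} → {0,1,2} (was {}); enqueue []
  #8 pop 7: in={0,1,2,3,4} → {0,1,2,4} (was {}); enqueue []
  #9 pop 1: in={0,1,2,3,4} → {1,2,3,4} (was {1,3}); enqueue [6]
  #10 pop 0: in={0,1,4} → {0,4} (no change)
  #11 pop 3: in={0,1,2,4} → {0,1,2,3,4} (no change)
  #12 pop 4: in={0,1,2,3,4} → {0,1,4} (no change)
  #13 pop 6: in={0,1,2,3,4} → {0,1,2} (no change)

Fixpoint:
  val[0] = {0,4}
  val[1] = {1,2,3,4}
  val[2] = {0,3}
  val[3] = {0,1,2,3,4}
  val[4] = {0,1,4}
  val[5] = {1,2,3,4}
  val[6] = {0,1,2}
  val[7] = {0,1,2,4}

{1,2,3,4}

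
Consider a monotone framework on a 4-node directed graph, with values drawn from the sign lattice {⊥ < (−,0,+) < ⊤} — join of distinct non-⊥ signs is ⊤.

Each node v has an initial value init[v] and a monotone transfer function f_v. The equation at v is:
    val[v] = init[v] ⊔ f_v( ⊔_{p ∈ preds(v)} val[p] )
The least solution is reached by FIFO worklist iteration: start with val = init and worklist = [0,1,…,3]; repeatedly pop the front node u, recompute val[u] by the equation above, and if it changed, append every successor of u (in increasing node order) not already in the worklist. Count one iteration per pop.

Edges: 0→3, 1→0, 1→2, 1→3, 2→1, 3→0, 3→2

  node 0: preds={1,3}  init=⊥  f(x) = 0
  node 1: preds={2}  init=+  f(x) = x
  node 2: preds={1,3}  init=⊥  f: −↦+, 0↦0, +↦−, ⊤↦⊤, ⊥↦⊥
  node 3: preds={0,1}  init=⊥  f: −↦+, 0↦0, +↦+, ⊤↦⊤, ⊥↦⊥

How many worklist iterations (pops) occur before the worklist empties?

9

Worklist (9 pops):
  #1 pop 0: in=+ → 0 (was ⊥); enqueue []
  #2 pop 1: in=⊥ → + (no change)
  #3 pop 2: in=+ → − (was ⊥); enqueue [1]
  #4 pop 3: in=⊤ → ⊤ (was ⊥); enqueue [0,2]
  #5 pop 1: in=− → ⊤ (was +); enqueue [3]
  #6 pop 0: in=⊤ → 0 (no change)
  #7 pop 2: in=⊤ → ⊤ (was −); enqueue [1]
  #8 pop 3: in=⊤ → ⊤ (no change)
  #9 pop 1: in=⊤ → ⊤ (no change)

Fixpoint:
  val[0] = 0
  val[1] = ⊤
  val[2] = ⊤
  val[3] = ⊤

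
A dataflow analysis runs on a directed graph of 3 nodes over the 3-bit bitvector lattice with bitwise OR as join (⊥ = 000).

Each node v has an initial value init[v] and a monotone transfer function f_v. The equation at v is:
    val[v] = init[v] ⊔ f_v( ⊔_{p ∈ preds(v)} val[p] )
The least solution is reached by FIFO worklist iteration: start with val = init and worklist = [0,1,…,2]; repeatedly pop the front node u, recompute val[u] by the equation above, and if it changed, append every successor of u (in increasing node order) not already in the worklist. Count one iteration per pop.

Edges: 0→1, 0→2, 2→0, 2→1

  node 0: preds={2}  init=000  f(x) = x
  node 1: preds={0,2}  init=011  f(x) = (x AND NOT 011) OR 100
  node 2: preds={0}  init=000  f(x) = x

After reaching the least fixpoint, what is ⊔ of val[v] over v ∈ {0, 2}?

Iteration log — 3 steps:
  step 1. node 0  ⊔preds=000  new=000  stable
  step 2. node 1  ⊔preds=000  new=111  old=011  +wl: 
  step 3. node 2  ⊔preds=000  new=000  stable

Least fixpoint reached:
  node 0: 000
  node 1: 111
  node 2: 000

000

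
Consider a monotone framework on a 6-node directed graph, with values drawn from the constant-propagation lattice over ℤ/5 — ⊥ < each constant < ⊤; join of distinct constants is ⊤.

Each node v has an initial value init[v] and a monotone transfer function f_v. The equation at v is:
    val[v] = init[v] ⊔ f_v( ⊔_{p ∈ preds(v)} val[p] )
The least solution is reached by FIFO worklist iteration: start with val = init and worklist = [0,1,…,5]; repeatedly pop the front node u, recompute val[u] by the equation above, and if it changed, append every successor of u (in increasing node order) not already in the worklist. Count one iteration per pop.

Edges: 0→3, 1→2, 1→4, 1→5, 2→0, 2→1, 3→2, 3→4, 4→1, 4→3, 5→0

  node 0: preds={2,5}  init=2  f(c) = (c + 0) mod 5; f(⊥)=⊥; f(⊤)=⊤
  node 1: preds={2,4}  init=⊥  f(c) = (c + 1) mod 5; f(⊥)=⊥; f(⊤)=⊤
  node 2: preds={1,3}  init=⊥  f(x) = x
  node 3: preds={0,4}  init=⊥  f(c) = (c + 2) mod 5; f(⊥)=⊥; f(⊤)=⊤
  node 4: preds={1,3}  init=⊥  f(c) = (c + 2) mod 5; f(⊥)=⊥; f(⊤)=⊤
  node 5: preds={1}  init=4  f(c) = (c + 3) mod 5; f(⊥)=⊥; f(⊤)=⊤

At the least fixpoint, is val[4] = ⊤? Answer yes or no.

Worklist (14 pops):
  #1 pop 0: in=4 → ⊤ (was 2); enqueue []
  #2 pop 1: in=⊥ → ⊥ (no change)
  #3 pop 2: in=⊥ → ⊥ (no change)
  #4 pop 3: in=⊤ → ⊤ (was ⊥); enqueue [2]
  #5 pop 4: in=⊤ → ⊤ (was ⊥); enqueue [1,3]
  #6 pop 5: in=⊥ → 4 (no change)
  #7 pop 2: in=⊤ → ⊤ (was ⊥); enqueue [0]
  #8 pop 1: in=⊤ → ⊤ (was ⊥); enqueue [2,4,5]
  #9 pop 3: in=⊤ → ⊤ (no change)
  #10 pop 0: in=⊤ → ⊤ (no change)
  #11 pop 2: in=⊤ → ⊤ (no change)
  #12 pop 4: in=⊤ → ⊤ (no change)
  #13 pop 5: in=⊤ → ⊤ (was 4); enqueue [0]
  #14 pop 0: in=⊤ → ⊤ (no change)

Fixpoint:
  val[0] = ⊤
  val[1] = ⊤
  val[2] = ⊤
  val[3] = ⊤
  val[4] = ⊤
  val[5] = ⊤

yes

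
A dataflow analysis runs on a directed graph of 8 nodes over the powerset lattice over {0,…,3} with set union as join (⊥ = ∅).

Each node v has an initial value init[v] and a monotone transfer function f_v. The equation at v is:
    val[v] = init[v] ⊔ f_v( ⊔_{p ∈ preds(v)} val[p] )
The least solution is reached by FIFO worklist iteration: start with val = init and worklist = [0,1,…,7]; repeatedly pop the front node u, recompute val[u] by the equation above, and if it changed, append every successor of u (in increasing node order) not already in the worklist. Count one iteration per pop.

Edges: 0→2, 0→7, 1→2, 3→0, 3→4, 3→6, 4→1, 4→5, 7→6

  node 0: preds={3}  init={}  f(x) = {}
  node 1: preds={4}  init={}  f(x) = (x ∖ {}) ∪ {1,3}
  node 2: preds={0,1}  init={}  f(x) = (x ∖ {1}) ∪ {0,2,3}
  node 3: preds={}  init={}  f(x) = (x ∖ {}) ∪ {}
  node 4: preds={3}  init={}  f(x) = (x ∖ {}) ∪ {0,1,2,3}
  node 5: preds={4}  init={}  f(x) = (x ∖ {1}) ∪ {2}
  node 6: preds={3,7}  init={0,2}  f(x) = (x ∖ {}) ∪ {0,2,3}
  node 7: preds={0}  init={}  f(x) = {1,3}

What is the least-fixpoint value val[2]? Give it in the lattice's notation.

{0,2,3}

Trace (11 dequeues):
  [1] u=0 | in {} | out {} | ==
  [2] u=1 | in {} | out {1,3} | prev {} | push {}
  [3] u=2 | in {1,3} | out {0,2,3} | prev {} | push {}
  [4] u=3 | in {} | out {} | ==
  [5] u=4 | in {} | out {0,1,2,3} | prev {} | push {1}
  [6] u=5 | in {0,1,2,3} | out {0,2,3} | prev {} | push {}
  [7] u=6 | in {} | out {0,2,3} | prev {0,2} | push {}
  [8] u=7 | in {} | out {1,3} | prev {} | push {6}
  [9] u=1 | in {0,1,2,3} | out {0,1,2,3} | prev {1,3} | push {2}
  [10] u=6 | in {1,3} | out {0,1,2,3} | prev {0,2,3} | push {}
  [11] u=2 | in {0,1,2,3} | out {0,2,3} | ==

Converged values:
  [0] {}
  [1] {0,1,2,3}
  [2] {0,2,3}
  [3] {}
  [4] {0,1,2,3}
  [5] {0,2,3}
  [6] {0,1,2,3}
  [7] {1,3}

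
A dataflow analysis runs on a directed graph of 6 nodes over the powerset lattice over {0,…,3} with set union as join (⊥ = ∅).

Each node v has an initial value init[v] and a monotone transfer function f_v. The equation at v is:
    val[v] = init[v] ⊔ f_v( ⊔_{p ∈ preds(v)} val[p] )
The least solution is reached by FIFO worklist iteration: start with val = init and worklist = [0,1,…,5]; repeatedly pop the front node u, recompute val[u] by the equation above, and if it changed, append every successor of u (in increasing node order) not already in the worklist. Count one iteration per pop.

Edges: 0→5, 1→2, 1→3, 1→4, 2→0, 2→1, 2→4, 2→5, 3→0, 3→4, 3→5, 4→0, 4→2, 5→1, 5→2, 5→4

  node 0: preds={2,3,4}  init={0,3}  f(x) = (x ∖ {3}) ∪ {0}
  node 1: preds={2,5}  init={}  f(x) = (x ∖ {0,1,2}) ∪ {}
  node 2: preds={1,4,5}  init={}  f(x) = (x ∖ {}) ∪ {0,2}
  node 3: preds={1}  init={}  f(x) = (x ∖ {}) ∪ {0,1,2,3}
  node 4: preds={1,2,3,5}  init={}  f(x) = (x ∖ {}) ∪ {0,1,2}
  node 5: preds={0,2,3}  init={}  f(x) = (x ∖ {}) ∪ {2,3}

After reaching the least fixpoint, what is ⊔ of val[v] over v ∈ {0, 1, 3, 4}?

Trace (14 dequeues):
  [1] u=0 | in {} | out {0,3} | ==
  [2] u=1 | in {} | out {} | ==
  [3] u=2 | in {} | out {0,2} | prev {} | push {0,1}
  [4] u=3 | in {} | out {0,1,2,3} | prev {} | push {}
  [5] u=4 | in {0,1,2,3} | out {0,1,2,3} | prev {} | push {2}
  [6] u=5 | in {0,1,2,3} | out {0,1,2,3} | prev {} | push {4}
  [7] u=0 | in {0,1,2,3} | out {0,1,2,3} | prev {0,3} | push {5}
  [8] u=1 | in {0,1,2,3} | out {3} | prev {} | push {3}
  [9] u=2 | in {0,1,2,3} | out {0,1,2,3} | prev {0,2} | push {0,1}
  [10] u=4 | in {0,1,2,3} | out {0,1,2,3} | ==
  [11] u=5 | in {0,1,2,3} | out {0,1,2,3} | ==
  [12] u=3 | in {3} | out {0,1,2,3} | ==
  [13] u=0 | in {0,1,2,3} | out {0,1,2,3} | ==
  [14] u=1 | in {0,1,2,3} | out {3} | ==

Converged values:
  [0] {0,1,2,3}
  [1] {3}
  [2] {0,1,2,3}
  [3] {0,1,2,3}
  [4] {0,1,2,3}
  [5] {0,1,2,3}

{0,1,2,3}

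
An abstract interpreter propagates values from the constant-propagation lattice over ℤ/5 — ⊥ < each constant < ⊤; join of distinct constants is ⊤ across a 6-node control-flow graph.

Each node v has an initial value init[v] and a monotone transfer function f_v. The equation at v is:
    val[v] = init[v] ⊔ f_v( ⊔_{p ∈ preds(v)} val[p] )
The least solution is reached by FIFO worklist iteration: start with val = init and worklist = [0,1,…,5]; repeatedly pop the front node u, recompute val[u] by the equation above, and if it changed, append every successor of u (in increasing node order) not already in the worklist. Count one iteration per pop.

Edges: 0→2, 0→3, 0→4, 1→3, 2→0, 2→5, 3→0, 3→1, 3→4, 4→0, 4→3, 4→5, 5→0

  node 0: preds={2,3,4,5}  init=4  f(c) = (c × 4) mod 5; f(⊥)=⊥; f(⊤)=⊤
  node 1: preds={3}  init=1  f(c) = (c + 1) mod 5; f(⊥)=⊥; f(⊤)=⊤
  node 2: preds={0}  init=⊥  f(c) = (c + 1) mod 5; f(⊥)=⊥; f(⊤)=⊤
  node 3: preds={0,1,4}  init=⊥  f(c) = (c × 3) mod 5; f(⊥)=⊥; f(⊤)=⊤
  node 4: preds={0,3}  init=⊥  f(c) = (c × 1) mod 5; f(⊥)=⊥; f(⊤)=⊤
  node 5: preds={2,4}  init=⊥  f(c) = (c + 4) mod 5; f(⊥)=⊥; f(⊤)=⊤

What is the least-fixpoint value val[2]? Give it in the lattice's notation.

⊤

Worklist (13 pops):
  #1 pop 0: in=⊥ → 4 (no change)
  #2 pop 1: in=⊥ → 1 (no change)
  #3 pop 2: in=4 → 0 (was ⊥); enqueue [0]
  #4 pop 3: in=⊤ → ⊤ (was ⊥); enqueue [1]
  #5 pop 4: in=⊤ → ⊤ (was ⊥); enqueue [3]
  #6 pop 5: in=⊤ → ⊤ (was ⊥); enqueue []
  #7 pop 0: in=⊤ → ⊤ (was 4); enqueue [2,4]
  #8 pop 1: in=⊤ → ⊤ (was 1); enqueue []
  #9 pop 3: in=⊤ → ⊤ (no change)
  #10 pop 2: in=⊤ → ⊤ (was 0); enqueue [0,5]
  #11 pop 4: in=⊤ → ⊤ (no change)
  #12 pop 0: in=⊤ → ⊤ (no change)
  #13 pop 5: in=⊤ → ⊤ (no change)

Fixpoint:
  val[0] = ⊤
  val[1] = ⊤
  val[2] = ⊤
  val[3] = ⊤
  val[4] = ⊤
  val[5] = ⊤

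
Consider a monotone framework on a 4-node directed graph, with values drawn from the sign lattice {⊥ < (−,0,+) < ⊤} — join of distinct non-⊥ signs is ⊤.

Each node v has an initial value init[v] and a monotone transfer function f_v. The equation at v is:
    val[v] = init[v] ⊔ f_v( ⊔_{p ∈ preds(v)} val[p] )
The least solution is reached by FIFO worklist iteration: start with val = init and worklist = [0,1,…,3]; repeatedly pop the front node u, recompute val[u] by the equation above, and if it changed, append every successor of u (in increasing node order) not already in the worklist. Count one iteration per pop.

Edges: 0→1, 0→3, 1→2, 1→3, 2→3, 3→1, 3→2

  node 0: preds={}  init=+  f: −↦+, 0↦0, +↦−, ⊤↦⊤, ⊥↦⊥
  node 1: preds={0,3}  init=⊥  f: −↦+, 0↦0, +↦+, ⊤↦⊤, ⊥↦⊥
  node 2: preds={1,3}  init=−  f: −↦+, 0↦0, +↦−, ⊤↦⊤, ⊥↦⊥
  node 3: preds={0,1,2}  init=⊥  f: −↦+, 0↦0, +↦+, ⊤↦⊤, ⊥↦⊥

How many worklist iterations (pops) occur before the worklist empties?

7

Worklist (7 pops):
  #1 pop 0: in=⊥ → + (no change)
  #2 pop 1: in=+ → + (was ⊥); enqueue []
  #3 pop 2: in=+ → − (no change)
  #4 pop 3: in=⊤ → ⊤ (was ⊥); enqueue [1,2]
  #5 pop 1: in=⊤ → ⊤ (was +); enqueue [3]
  #6 pop 2: in=⊤ → ⊤ (was −); enqueue []
  #7 pop 3: in=⊤ → ⊤ (no change)

Fixpoint:
  val[0] = +
  val[1] = ⊤
  val[2] = ⊤
  val[3] = ⊤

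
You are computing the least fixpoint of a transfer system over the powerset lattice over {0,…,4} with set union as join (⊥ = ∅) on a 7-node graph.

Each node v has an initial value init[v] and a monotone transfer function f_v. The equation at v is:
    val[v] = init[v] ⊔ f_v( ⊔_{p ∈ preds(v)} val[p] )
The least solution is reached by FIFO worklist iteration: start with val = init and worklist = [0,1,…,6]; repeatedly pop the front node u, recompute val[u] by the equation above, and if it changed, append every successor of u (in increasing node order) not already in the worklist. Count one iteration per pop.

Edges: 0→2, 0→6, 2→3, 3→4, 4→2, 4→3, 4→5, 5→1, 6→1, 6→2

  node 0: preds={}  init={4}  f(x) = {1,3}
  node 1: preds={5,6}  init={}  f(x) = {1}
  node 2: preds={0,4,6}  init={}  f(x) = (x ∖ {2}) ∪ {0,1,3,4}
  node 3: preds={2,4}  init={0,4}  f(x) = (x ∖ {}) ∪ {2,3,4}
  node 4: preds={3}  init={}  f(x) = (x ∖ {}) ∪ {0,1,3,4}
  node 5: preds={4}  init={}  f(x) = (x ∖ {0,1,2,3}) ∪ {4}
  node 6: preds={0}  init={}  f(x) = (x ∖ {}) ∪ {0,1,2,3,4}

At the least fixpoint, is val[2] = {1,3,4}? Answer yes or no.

no

Iteration log — 10 steps:
  step 1. node 0  ⊔preds={}  new={1,3,4}  old={4}  +wl: 
  step 2. node 1  ⊔preds={}  new={1}  old={}  +wl: 
  step 3. node 2  ⊔preds={1,3,4}  new={0,1,3,4}  old={}  +wl: 
  step 4. node 3  ⊔preds={0,1,3,4}  new={0,1,2,3,4}  old={0,4}  +wl: 
  step 5. node 4  ⊔preds={0,1,2,3,4}  new={0,1,2,3,4}  old={}  +wl: 2,3
  step 6. node 5  ⊔preds={0,1,2,3,4}  new={4}  old={}  +wl: 1
  step 7. node 6  ⊔preds={1,3,4}  new={0,1,2,3,4}  old={}  +wl: 
  step 8. node 2  ⊔preds={0,1,2,3,4}  new={0,1,3,4}  stable
  step 9. node 3  ⊔preds={0,1,2,3,4}  new={0,1,2,3,4}  stable
  step 10. node 1  ⊔preds={0,1,2,3,4}  new={1}  stable

Least fixpoint reached:
  node 0: {1,3,4}
  node 1: {1}
  node 2: {0,1,3,4}
  node 3: {0,1,2,3,4}
  node 4: {0,1,2,3,4}
  node 5: {4}
  node 6: {0,1,2,3,4}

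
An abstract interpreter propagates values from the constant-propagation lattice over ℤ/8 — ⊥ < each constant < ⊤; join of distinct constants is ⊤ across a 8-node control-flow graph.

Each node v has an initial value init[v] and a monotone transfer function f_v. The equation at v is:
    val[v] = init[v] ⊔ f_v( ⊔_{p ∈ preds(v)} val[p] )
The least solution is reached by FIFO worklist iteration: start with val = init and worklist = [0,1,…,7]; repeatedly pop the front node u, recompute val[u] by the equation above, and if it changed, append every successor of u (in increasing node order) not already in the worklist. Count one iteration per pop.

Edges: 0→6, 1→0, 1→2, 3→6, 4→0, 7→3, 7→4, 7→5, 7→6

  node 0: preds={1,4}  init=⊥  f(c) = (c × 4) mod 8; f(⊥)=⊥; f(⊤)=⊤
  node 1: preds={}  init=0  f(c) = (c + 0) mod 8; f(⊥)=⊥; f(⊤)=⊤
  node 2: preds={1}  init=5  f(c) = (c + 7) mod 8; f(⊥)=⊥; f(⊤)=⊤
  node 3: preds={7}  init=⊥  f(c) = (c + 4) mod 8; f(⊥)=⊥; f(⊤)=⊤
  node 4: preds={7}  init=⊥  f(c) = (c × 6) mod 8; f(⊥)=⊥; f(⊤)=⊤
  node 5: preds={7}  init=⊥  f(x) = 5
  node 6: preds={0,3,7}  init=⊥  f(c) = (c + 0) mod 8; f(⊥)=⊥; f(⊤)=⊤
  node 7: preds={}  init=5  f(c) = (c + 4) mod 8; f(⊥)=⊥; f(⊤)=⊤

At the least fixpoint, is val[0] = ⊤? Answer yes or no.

yes

Trace (10 dequeues):
  [1] u=0 | in 0 | out 0 | prev ⊥ | push {}
  [2] u=1 | in ⊥ | out 0 | ==
  [3] u=2 | in 0 | out ⊤ | prev 5 | push {}
  [4] u=3 | in 5 | out 1 | prev ⊥ | push {}
  [5] u=4 | in 5 | out 6 | prev ⊥ | push {0}
  [6] u=5 | in 5 | out 5 | prev ⊥ | push {}
  [7] u=6 | in ⊤ | out ⊤ | prev ⊥ | push {}
  [8] u=7 | in ⊥ | out 5 | ==
  [9] u=0 | in ⊤ | out ⊤ | prev 0 | push {6}
  [10] u=6 | in ⊤ | out ⊤ | ==

Converged values:
  [0] ⊤
  [1] 0
  [2] ⊤
  [3] 1
  [4] 6
  [5] 5
  [6] ⊤
  [7] 5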